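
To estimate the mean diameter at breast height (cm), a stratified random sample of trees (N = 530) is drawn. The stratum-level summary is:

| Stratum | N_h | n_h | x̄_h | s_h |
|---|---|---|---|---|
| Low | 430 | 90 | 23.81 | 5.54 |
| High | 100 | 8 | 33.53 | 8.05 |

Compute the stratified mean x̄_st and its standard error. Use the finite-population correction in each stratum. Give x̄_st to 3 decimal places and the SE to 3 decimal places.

x̄_st = Σ W_h x̄_h = (430·23.81 + 100·33.53)/530 = 25.64396
V̂(x̄_st) = Σ W_h² (1 − n_h/N_h) s_h²/n_h, with W_h = N_h/N and N = 530:
  stratum Low: (430/530)²·(1 − 90/430)·5.54²/90 = 0.177489
  stratum High: (100/530)²·(1 − 8/100)·8.05²/8 = 0.2653
V̂(x̄_st) = 0.44279
SE(x̄_st) = √0.44279 = 0.665425

x̄_st ≈ 25.644, SE ≈ 0.665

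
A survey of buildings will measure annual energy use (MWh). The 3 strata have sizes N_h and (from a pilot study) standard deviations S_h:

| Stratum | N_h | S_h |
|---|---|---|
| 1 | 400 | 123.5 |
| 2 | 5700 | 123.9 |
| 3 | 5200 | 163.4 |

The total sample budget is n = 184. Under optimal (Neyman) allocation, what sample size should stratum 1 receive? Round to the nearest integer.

6

Neyman allocation: n_h = n · N_h S_h / Σ N_i S_i, with n = 184.
  stratum 1: N_h·S_h = 400·123.5 = 49400.00
  stratum 2: N_h·S_h = 5700·123.9 = 706230.00
  stratum 3: N_h·S_h = 5200·163.4 = 849680.00
Σ N_h S_h = 1605310.00
n for stratum 1 = 184·49400.00/1605310.00 = 5.662 → 6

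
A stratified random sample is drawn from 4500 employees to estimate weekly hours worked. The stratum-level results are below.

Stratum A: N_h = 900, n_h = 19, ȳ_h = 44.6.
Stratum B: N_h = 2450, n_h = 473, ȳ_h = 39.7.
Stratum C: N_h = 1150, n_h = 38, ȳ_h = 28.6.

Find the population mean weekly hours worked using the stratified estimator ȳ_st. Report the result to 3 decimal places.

ȳ_st ≈ 37.843

N = Σ N_h = 4500. Stratum weights W_h = N_h/N.
ȳ_st = (900·44.6 + 2450·39.7 + 1150·28.6) / 4500 = 37.84333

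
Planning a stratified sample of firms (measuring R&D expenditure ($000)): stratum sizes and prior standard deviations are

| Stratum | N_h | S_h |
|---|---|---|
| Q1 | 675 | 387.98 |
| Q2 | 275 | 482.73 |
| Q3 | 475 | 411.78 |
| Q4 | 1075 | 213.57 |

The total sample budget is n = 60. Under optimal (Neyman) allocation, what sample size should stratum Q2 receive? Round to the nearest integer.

Neyman allocation: n_h = n · N_h S_h / Σ N_i S_i, with n = 60.
  stratum Q1: N_h·S_h = 675·387.98 = 261886.50
  stratum Q2: N_h·S_h = 275·482.73 = 132750.75
  stratum Q3: N_h·S_h = 475·411.78 = 195595.50
  stratum Q4: N_h·S_h = 1075·213.57 = 229587.75
Σ N_h S_h = 819820.50
n for stratum Q2 = 60·132750.75/819820.50 = 9.716 → 10

10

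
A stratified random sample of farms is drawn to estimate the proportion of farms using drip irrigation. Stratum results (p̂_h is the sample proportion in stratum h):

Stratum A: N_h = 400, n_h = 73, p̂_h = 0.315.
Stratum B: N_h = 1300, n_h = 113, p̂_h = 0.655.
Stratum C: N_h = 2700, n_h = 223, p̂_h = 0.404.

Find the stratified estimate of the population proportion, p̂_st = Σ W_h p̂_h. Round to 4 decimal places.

p̂_st ≈ 0.4701

N = 4400; stratum weights W_h = N_h/N.
p̂_st = Σ W_h p̂_h = (400·0.315 + 1300·0.655 + 2700·0.404)/4400 = 0.47007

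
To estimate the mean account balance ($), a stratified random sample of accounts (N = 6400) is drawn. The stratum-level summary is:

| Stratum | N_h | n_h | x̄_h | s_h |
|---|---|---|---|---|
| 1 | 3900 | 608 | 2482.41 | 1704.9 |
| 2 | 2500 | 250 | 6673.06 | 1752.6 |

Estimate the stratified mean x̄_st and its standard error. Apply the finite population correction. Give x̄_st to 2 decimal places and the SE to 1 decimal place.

x̄_st = Σ W_h x̄_h = (3900·2482.41 + 2500·6673.06)/6400 = 4119.38266
V̂(x̄_st) = Σ W_h² (1 − n_h/N_h) s_h²/n_h, with W_h = N_h/N and N = 6400:
  stratum 1: (3900/6400)²·(1 − 608/3900)·1704.9²/608 = 1498.51
  stratum 2: (2500/6400)²·(1 − 250/2500)·1752.6²/250 = 1687.28
V̂(x̄_st) = 3185.79
SE(x̄_st) = √3185.79 = 56.4428

x̄_st ≈ 4119.38, SE ≈ 56.4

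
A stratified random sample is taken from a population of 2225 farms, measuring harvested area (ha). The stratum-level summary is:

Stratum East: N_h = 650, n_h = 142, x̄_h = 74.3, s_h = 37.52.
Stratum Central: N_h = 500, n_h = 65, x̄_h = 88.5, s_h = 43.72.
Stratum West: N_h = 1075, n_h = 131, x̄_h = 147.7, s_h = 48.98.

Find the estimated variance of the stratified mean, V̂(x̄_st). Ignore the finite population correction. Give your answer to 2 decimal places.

V̂(x̄_st) = Σ W_h² s_h²/n_h, with W_h = N_h/N and N = 2225:
  stratum East: (650/2225)²·37.52²/142 = 0.846066
  stratum Central: (500/2225)²·43.72²/65 = 1.485
  stratum West: (1075/2225)²·48.98²/131 = 4.27487
V̂(x̄_st) = 6.60594

V̂(x̄_st) ≈ 6.61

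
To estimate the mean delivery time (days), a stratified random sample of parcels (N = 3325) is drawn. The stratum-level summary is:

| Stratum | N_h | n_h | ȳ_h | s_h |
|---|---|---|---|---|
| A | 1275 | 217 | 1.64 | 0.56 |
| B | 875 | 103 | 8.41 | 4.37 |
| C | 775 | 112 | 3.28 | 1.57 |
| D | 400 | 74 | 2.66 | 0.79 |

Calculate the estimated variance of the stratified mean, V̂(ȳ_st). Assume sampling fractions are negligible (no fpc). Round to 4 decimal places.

V̂(ȳ_st) ≈ 0.0144

V̂(ȳ_st) = Σ W_h² s_h²/n_h, with W_h = N_h/N and N = 3325:
  stratum A: (1275/3325)²·0.56²/217 = 0.000212497
  stratum B: (875/3325)²·4.37²/103 = 0.0128398
  stratum C: (775/3325)²·1.57²/112 = 0.00119564
  stratum D: (400/3325)²·0.79²/74 = 0.000122056
V̂(ȳ_st) = 0.01437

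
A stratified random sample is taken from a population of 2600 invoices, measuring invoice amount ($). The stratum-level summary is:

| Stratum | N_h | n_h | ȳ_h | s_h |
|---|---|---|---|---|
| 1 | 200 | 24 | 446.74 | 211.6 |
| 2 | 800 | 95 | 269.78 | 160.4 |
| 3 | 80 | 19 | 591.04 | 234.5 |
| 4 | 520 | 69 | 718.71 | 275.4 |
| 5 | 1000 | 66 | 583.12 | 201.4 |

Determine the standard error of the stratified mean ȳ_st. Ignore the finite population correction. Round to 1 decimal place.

SE(ȳ_st) ≈ 13.2

V̂(ȳ_st) = Σ W_h² s_h²/n_h, with W_h = N_h/N and N = 2600:
  stratum 1: (200/2600)²·211.6²/24 = 11.0391
  stratum 2: (800/2600)²·160.4²/95 = 25.64
  stratum 3: (80/2600)²·234.5²/19 = 2.74009
  stratum 4: (520/2600)²·275.4²/69 = 43.9682
  stratum 5: (1000/2600)²·201.4²/66 = 90.9135
V̂(ȳ_st) = 174.301
SE(ȳ_st) = √174.301 = 13.2023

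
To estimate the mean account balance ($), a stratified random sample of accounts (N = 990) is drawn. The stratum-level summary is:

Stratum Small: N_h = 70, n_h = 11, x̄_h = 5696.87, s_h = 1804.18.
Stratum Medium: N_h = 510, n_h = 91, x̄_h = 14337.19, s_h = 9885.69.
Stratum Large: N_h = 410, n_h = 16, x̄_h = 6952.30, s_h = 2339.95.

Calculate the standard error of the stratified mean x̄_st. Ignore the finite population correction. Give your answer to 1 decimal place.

V̂(x̄_st) = Σ W_h² s_h²/n_h, with W_h = N_h/N and N = 990:
  stratum Small: (70/990)²·1804.18²/11 = 1479.42
  stratum Medium: (510/990)²·9885.69²/91 = 284998
  stratum Large: (410/990)²·2339.95²/16 = 58693.6
V̂(x̄_st) = 345171
SE(x̄_st) = √345171 = 587.513

SE(x̄_st) ≈ 587.5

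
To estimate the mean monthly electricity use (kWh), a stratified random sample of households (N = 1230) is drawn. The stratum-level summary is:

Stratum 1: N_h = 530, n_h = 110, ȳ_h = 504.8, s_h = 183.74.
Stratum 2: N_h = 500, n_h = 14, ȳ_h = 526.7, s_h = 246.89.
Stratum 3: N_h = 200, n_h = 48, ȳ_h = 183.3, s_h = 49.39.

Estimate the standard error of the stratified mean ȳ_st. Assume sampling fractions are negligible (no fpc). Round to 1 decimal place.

SE(ȳ_st) ≈ 27.9

V̂(ȳ_st) = Σ W_h² s_h²/n_h, with W_h = N_h/N and N = 1230:
  stratum 1: (530/1230)²·183.74²/110 = 56.9844
  stratum 2: (500/1230)²·246.89²/14 = 719.463
  stratum 3: (200/1230)²·49.39²/48 = 1.34365
V̂(ȳ_st) = 777.792
SE(ȳ_st) = √777.792 = 27.8889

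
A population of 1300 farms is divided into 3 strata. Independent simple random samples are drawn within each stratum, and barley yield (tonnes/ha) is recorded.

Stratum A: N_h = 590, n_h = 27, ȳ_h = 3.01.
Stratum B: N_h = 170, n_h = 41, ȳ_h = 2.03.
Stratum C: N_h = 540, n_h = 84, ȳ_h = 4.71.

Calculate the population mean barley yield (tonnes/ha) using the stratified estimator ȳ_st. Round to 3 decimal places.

ȳ_st ≈ 3.588

N = Σ N_h = 1300. Stratum weights W_h = N_h/N.
ȳ_st = (590·3.01 + 170·2.03 + 540·4.71) / 1300 = 3.58800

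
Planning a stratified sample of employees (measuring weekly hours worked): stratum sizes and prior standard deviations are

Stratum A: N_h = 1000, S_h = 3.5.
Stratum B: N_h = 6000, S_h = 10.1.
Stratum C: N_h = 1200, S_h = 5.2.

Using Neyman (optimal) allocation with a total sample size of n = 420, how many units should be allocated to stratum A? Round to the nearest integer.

Neyman allocation: n_h = n · N_h S_h / Σ N_i S_i, with n = 420.
  stratum A: N_h·S_h = 1000·3.5 = 3500.00
  stratum B: N_h·S_h = 6000·10.1 = 60600.00
  stratum C: N_h·S_h = 1200·5.2 = 6240.00
Σ N_h S_h = 70340.00
n for stratum A = 420·3500.00/70340.00 = 20.898 → 21

21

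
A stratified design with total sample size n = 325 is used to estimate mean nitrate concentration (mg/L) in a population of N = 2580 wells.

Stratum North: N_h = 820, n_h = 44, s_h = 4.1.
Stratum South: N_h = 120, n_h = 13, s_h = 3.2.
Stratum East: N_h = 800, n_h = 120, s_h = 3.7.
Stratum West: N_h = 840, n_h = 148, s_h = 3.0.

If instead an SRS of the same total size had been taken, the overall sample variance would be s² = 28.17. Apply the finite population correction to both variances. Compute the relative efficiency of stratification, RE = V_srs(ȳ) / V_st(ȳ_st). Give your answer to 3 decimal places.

V̂(ȳ_st) = Σ W_h² (1 − n_h/N_h) s_h²/n_h, with W_h = N_h/N and N = 2580:
  stratum North: (820/2580)²·(1 − 44/820)·4.1²/44 = 0.0365217
  stratum South: (120/2580)²·(1 − 13/120)·3.2²/13 = 0.00151944
  stratum East: (800/2580)²·(1 − 120/800)·3.7²/120 = 0.00932356
  stratum West: (840/2580)²·(1 − 148/840)·3.0²/148 = 0.00531039
V_st = 0.0526751
V_srs = (1 − 325/2580)·28.17/325 = 0.0757583
Relative efficiency = V_srs / V_st = 0.0757583/0.0526751 = 1.4382

RE ≈ 1.438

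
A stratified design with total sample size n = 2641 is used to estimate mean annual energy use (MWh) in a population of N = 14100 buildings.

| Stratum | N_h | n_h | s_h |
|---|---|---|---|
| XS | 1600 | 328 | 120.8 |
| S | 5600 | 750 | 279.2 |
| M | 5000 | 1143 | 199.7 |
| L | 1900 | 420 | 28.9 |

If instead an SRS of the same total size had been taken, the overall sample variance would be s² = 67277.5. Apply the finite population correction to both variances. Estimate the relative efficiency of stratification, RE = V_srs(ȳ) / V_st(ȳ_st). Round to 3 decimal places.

RE ≈ 1.146

V̂(ȳ_st) = Σ W_h² (1 − n_h/N_h) s_h²/n_h, with W_h = N_h/N and N = 14100:
  stratum XS: (1600/14100)²·(1 − 328/1600)·120.8²/328 = 0.455438
  stratum S: (5600/14100)²·(1 − 750/5600)·279.2²/750 = 14.1991
  stratum M: (5000/14100)²·(1 − 1143/5000)·199.7²/1143 = 3.38448
  stratum L: (1900/14100)²·(1 − 420/1900)·28.9²/420 = 0.028127
V_st = 18.0671
V_srs = (1 − 2641/14100)·67277.5/2641 = 20.7028
Relative efficiency = V_srs / V_st = 20.7028/18.0671 = 1.1459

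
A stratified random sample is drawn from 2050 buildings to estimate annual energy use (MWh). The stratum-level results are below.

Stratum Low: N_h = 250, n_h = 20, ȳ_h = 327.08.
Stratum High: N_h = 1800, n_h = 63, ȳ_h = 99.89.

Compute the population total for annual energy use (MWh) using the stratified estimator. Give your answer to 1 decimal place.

τ̂_st ≈ 261572.0

τ̂_st = Σ N_h ȳ_h = 250·327.08 + 1800·99.89 = 261572.0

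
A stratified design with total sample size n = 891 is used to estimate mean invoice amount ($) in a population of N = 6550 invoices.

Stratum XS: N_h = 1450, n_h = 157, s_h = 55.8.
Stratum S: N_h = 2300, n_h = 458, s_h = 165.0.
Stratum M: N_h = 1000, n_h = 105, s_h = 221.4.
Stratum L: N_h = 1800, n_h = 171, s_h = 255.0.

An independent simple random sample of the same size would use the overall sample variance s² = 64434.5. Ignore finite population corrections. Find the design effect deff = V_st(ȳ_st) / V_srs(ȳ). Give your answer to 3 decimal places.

deff ≈ 0.662

V̂(ȳ_st) = Σ W_h² s_h²/n_h, with W_h = N_h/N and N = 6550:
  stratum XS: (1450/6550)²·55.8²/157 = 0.971901
  stratum S: (2300/6550)²·165.0²/458 = 7.32952
  stratum M: (1000/6550)²·221.4²/105 = 10.8814
  stratum L: (1800/6550)²·255.0²/171 = 28.7175
V_st = 47.9003
V_srs = s²/n = 64434.5/891 = 72.3171
deff = V_st / V_srs = 47.9003/72.3171 = 0.6624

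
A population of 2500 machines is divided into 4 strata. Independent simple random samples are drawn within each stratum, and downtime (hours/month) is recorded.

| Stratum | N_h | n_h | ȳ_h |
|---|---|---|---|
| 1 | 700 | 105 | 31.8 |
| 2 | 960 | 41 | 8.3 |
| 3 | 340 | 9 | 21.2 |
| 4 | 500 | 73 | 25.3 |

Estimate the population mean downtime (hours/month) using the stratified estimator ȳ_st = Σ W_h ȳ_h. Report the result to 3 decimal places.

ȳ_st ≈ 20.034

N = Σ N_h = 2500. Stratum weights W_h = N_h/N.
ȳ_st = (700·31.8 + 960·8.3 + 340·21.2 + 500·25.3) / 2500 = 20.03440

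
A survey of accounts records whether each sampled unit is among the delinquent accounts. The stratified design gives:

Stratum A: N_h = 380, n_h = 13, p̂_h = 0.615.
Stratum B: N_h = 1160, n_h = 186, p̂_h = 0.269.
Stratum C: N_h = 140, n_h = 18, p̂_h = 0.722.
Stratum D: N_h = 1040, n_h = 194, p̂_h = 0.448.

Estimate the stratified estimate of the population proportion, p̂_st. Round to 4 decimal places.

N = 2720; stratum weights W_h = N_h/N.
p̂_st = Σ W_h p̂_h = (380·0.615 + 1160·0.269 + 140·0.722 + 1040·0.448)/2720 = 0.40910

p̂_st ≈ 0.4091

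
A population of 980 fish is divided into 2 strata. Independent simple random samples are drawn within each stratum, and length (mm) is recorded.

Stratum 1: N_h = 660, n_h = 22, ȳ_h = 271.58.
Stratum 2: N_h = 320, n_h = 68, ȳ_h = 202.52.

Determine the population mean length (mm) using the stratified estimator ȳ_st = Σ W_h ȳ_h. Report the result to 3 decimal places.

N = Σ N_h = 980. Stratum weights W_h = N_h/N.
ȳ_st = (660·271.58 + 320·202.52) / 980 = 249.02980

ȳ_st ≈ 249.030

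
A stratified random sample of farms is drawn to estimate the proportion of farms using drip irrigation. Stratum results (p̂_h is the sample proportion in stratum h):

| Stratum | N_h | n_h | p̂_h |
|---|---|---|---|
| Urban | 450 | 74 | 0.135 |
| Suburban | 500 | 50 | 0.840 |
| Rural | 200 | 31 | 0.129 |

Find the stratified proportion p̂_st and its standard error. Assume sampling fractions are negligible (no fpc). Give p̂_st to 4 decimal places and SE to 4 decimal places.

p̂_st ≈ 0.4405, SE ≈ 0.0296

N = 1150; stratum weights W_h = N_h/N.
p̂_st = Σ W_h p̂_h = (450·0.135 + 500·0.840 + 200·0.129)/1150 = 0.44048
V̂(p̂_st) = Σ W_h² p̂_h(1−p̂_h)/(n_h−1):
  stratum Urban: (450/1150)²·0.135·0.865/73 = 0.000244938
  stratum Suburban: (500/1150)²·0.840·0.160/49 = 0.000518499
  stratum Rural: (200/1150)²·0.129·0.871/30 = 0.000113279
V̂(p̂_st) = 0.000876716; SE = √V̂ = 0.0296094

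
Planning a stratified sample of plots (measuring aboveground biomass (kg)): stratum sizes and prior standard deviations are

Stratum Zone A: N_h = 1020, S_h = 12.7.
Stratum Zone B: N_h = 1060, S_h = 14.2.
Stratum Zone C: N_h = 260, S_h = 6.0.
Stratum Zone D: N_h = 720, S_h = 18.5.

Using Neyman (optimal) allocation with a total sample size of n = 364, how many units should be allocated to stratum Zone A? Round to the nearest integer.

Neyman allocation: n_h = n · N_h S_h / Σ N_i S_i, with n = 364.
  stratum Zone A: N_h·S_h = 1020·12.7 = 12954.00
  stratum Zone B: N_h·S_h = 1060·14.2 = 15052.00
  stratum Zone C: N_h·S_h = 260·6.0 = 1560.00
  stratum Zone D: N_h·S_h = 720·18.5 = 13320.00
Σ N_h S_h = 42886.00
n for stratum Zone A = 364·12954.00/42886.00 = 109.949 → 110

110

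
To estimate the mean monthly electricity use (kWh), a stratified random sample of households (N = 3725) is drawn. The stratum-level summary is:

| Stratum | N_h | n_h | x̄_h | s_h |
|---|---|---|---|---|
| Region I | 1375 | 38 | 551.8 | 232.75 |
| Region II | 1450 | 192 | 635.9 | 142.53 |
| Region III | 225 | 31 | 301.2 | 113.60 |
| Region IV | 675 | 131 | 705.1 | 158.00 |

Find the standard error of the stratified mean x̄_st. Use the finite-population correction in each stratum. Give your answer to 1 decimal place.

SE(x̄_st) ≈ 14.5

V̂(x̄_st) = Σ W_h² (1 − n_h/N_h) s_h²/n_h, with W_h = N_h/N and N = 3725:
  stratum Region I: (1375/3725)²·(1 − 38/1375)·232.75²/38 = 188.876
  stratum Region II: (1450/3725)²·(1 − 192/1450)·142.53²/192 = 13.9094
  stratum Region III: (225/3725)²·(1 − 31/225)·113.60²/31 = 1.30956
  stratum Region IV: (675/3725)²·(1 − 131/675)·158.00²/131 = 5.04305
V̂(x̄_st) = 209.138
SE(x̄_st) = √209.138 = 14.4616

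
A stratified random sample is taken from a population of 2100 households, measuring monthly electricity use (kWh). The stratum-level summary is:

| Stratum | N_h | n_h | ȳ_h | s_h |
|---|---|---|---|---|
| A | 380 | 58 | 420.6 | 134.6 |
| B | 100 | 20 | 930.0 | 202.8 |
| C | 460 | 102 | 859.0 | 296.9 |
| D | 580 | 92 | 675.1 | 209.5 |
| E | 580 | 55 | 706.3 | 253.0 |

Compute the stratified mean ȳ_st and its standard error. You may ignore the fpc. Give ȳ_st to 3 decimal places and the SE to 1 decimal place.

ȳ_st = Σ W_h ȳ_h = (380·420.6 + 100·930.0 + 460·859.0 + 580·675.1 + 580·706.3)/2100 = 690.08571
V̂(ȳ_st) = Σ W_h² s_h²/n_h, with W_h = N_h/N and N = 2100:
  stratum A: (380/2100)²·134.6²/58 = 10.228
  stratum B: (100/2100)²·202.8²/20 = 4.66302
  stratum C: (460/2100)²·296.9²/102 = 41.4665
  stratum D: (580/2100)²·209.5²/92 = 36.3913
  stratum E: (580/2100)²·253.0²/55 = 88.776
V̂(ȳ_st) = 181.525
SE(ȳ_st) = √181.525 = 13.4731

ȳ_st ≈ 690.086, SE ≈ 13.5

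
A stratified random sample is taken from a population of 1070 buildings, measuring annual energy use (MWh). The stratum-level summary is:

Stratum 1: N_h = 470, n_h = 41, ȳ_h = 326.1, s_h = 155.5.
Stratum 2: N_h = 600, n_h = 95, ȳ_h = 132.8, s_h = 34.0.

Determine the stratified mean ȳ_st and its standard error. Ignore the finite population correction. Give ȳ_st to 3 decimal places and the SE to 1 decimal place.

ȳ_st = Σ W_h ȳ_h = (470·326.1 + 600·132.8)/1070 = 217.70748
V̂(ȳ_st) = Σ W_h² s_h²/n_h, with W_h = N_h/N and N = 1070:
  stratum 1: (470/1070)²·155.5²/41 = 113.79
  stratum 2: (600/1070)²·34.0²/95 = 3.82621
V̂(ȳ_st) = 117.616
SE(ȳ_st) = √117.616 = 10.8451

ȳ_st ≈ 217.707, SE ≈ 10.8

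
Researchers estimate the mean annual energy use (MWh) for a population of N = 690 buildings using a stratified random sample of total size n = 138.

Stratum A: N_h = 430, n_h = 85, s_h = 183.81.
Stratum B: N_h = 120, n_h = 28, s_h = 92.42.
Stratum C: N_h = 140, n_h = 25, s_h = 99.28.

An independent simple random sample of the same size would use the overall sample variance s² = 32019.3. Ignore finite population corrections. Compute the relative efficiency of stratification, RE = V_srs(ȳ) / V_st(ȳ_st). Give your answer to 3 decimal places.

V̂(ȳ_st) = Σ W_h² s_h²/n_h, with W_h = N_h/N and N = 690:
  stratum A: (430/690)²·183.81²/85 = 154.368
  stratum B: (120/690)²·92.42²/28 = 9.22653
  stratum C: (140/690)²·99.28²/25 = 16.2309
V_st = 179.826
V_srs = s²/n = 32019.3/138 = 232.024
Relative efficiency = V_srs / V_st = 232.024/179.826 = 1.2903

RE ≈ 1.290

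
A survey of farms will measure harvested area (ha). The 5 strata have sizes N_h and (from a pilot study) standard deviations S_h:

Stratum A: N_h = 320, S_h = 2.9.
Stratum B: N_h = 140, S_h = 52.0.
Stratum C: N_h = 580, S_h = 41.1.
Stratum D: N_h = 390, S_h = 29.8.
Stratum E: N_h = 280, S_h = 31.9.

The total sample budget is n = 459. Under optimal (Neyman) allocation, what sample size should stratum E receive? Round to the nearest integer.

78

Neyman allocation: n_h = n · N_h S_h / Σ N_i S_i, with n = 459.
  stratum A: N_h·S_h = 320·2.9 = 928.00
  stratum B: N_h·S_h = 140·52.0 = 7280.00
  stratum C: N_h·S_h = 580·41.1 = 23838.00
  stratum D: N_h·S_h = 390·29.8 = 11622.00
  stratum E: N_h·S_h = 280·31.9 = 8932.00
Σ N_h S_h = 52600.00
n for stratum E = 459·8932.00/52600.00 = 77.943 → 78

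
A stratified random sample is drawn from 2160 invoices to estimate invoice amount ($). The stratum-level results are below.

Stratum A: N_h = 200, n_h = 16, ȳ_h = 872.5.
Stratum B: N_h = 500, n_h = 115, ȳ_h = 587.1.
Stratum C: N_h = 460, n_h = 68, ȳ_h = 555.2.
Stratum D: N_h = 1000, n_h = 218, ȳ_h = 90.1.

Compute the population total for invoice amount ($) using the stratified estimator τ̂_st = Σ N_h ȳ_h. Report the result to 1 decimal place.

τ̂_st ≈ 813542.0

τ̂_st = Σ N_h ȳ_h = 200·872.5 + 500·587.1 + 460·555.2 + 1000·90.1 = 813542.0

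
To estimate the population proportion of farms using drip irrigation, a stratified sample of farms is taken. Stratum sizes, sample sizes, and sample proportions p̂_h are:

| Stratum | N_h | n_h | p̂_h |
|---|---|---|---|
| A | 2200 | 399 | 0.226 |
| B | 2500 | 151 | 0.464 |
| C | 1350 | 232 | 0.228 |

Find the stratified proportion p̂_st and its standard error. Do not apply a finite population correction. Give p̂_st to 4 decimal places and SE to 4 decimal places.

N = 6050; stratum weights W_h = N_h/N.
p̂_st = Σ W_h p̂_h = (2200·0.226 + 2500·0.464 + 1350·0.228)/6050 = 0.32479
V̂(p̂_st) = Σ W_h² p̂_h(1−p̂_h)/(n_h−1):
  stratum A: (2200/6050)²·0.226·0.774/398 = 5.81167e-05
  stratum B: (2500/6050)²·0.464·0.536/150 = 0.000283114
  stratum C: (1350/6050)²·0.228·0.772/231 = 3.794e-05
V̂(p̂_st) = 0.00037917; SE = √V̂ = 0.0194723

p̂_st ≈ 0.3248, SE ≈ 0.0195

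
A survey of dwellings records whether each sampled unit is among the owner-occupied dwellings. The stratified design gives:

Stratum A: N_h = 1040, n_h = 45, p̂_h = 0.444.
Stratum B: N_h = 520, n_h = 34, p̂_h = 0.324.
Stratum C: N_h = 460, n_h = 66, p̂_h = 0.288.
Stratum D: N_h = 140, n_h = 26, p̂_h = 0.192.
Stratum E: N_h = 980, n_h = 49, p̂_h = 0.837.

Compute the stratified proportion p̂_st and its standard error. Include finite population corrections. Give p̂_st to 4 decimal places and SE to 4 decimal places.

N = 3140; stratum weights W_h = N_h/N.
p̂_st = Σ W_h p̂_h = (1040·0.444 + 520·0.324 + 460·0.288 + 140·0.192 + 980·0.837)/3140 = 0.51269
V̂(p̂_st) = Σ W_h² (1 − n_h/N_h) p̂_h(1−p̂_h)/(n_h−1):
  stratum A: (1040/3140)²·(1 − 45/1040)·0.444·0.556/44 = 0.000588847
  stratum B: (520/3140)²·(1 − 34/520)·0.324·0.676/33 = 0.000170121
  stratum C: (460/3140)²·(1 − 66/460)·0.288·0.712/65 = 5.79901e-05
  stratum D: (140/3140)²·(1 − 26/140)·0.192·0.808/25 = 1.00449e-05
  stratum E: (980/3140)²·(1 − 49/980)·0.837·0.163/48 = 0.00026302
V̂(p̂_st) = 0.00109002; SE = √V̂ = 0.0330155

p̂_st ≈ 0.5127, SE ≈ 0.0330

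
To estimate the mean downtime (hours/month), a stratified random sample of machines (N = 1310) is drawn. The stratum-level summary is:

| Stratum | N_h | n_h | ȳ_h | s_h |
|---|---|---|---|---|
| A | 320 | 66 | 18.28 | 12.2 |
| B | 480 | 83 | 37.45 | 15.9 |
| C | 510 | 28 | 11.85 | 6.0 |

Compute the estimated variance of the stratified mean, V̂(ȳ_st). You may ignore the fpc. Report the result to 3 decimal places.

V̂(ȳ_st) = Σ W_h² s_h²/n_h, with W_h = N_h/N and N = 1310:
  stratum A: (320/1310)²·12.2²/66 = 0.134565
  stratum B: (480/1310)²·15.9²/83 = 0.408937
  stratum C: (510/1310)²·6.0²/28 = 0.194869
V̂(ȳ_st) = 0.738371

V̂(ȳ_st) ≈ 0.738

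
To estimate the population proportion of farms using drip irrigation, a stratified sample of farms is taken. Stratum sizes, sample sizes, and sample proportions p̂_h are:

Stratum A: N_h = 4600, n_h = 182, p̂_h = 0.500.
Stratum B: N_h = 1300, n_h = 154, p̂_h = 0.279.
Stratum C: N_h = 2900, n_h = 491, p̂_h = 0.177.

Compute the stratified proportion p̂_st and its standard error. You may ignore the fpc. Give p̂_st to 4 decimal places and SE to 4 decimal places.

N = 8800; stratum weights W_h = N_h/N.
p̂_st = Σ W_h p̂_h = (4600·0.500 + 1300·0.279 + 2900·0.177)/8800 = 0.36091
V̂(p̂_st) = Σ W_h² p̂_h(1−p̂_h)/(n_h−1):
  stratum A: (4600/8800)²·0.500·0.500/181 = 0.000377409
  stratum B: (1300/8800)²·0.279·0.721/153 = 2.86926e-05
  stratum C: (2900/8800)²·0.177·0.823/490 = 3.22855e-05
V̂(p̂_st) = 0.000438387; SE = √V̂ = 0.0209377

p̂_st ≈ 0.3609, SE ≈ 0.0209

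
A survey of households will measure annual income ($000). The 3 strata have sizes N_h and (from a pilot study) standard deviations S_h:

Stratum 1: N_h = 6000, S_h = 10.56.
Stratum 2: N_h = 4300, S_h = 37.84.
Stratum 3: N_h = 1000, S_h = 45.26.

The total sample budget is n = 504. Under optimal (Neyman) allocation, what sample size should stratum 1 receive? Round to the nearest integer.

118

Neyman allocation: n_h = n · N_h S_h / Σ N_i S_i, with n = 504.
  stratum 1: N_h·S_h = 6000·10.56 = 63360.00
  stratum 2: N_h·S_h = 4300·37.84 = 162712.00
  stratum 3: N_h·S_h = 1000·45.26 = 45260.00
Σ N_h S_h = 271332.00
n for stratum 1 = 504·63360.00/271332.00 = 117.691 → 118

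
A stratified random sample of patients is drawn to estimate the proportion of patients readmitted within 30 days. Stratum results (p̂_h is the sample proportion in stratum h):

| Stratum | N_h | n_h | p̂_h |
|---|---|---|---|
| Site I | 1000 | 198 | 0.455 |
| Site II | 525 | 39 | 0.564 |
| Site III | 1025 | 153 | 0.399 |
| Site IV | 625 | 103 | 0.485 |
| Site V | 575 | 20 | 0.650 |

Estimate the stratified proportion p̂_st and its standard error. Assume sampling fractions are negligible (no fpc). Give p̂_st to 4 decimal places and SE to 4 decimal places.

N = 3750; stratum weights W_h = N_h/N.
p̂_st = Σ W_h p̂_h = (1000·0.455 + 525·0.564 + 1025·0.399 + 625·0.485 + 575·0.650)/3750 = 0.48985
V̂(p̂_st) = Σ W_h² p̂_h(1−p̂_h)/(n_h−1):
  stratum Site I: (1000/3750)²·0.455·0.545/197 = 8.95116e-05
  stratum Site II: (525/3750)²·0.564·0.436/38 = 0.000126835
  stratum Site III: (1025/3750)²·0.399·0.601/152 = 0.000117866
  stratum Site IV: (625/3750)²·0.485·0.515/102 = 6.80215e-05
  stratum Site V: (575/3750)²·0.650·0.350/19 = 0.000281515
V̂(p̂_st) = 0.000683749; SE = √V̂ = 0.0261486

p̂_st ≈ 0.4899, SE ≈ 0.0261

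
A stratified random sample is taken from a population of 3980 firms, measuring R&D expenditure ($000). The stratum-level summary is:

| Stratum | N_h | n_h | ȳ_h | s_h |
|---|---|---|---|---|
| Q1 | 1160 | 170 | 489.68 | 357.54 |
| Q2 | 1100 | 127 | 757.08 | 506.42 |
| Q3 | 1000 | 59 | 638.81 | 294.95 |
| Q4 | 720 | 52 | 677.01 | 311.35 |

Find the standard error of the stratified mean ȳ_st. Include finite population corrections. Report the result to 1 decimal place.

V̂(ȳ_st) = Σ W_h² (1 − n_h/N_h) s_h²/n_h, with W_h = N_h/N and N = 3980:
  stratum Q1: (1160/3980)²·(1 − 170/1160)·357.54²/170 = 54.5164
  stratum Q2: (1100/3980)²·(1 − 127/1100)·506.42²/127 = 136.445
  stratum Q3: (1000/3980)²·(1 − 59/1000)·294.95²/59 = 87.5928
  stratum Q4: (720/3980)²·(1 − 52/720)·311.35²/52 = 56.6027
V̂(ȳ_st) = 335.157
SE(ȳ_st) = √335.157 = 18.3073

SE(ȳ_st) ≈ 18.3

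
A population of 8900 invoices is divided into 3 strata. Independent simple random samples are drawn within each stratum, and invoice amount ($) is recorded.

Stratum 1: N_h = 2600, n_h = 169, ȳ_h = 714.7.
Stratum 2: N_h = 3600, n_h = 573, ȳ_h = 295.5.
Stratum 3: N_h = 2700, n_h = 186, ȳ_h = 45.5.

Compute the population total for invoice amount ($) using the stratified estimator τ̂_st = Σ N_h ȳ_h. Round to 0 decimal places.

τ̂_st = Σ N_h ȳ_h = 2600·714.7 + 3600·295.5 + 2700·45.5 = 3044870

τ̂_st ≈ 3044870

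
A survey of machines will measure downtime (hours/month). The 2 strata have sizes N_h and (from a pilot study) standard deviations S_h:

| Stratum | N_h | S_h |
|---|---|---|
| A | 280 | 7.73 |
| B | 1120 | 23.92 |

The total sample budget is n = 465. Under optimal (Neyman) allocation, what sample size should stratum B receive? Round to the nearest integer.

430

Neyman allocation: n_h = n · N_h S_h / Σ N_i S_i, with n = 465.
  stratum A: N_h·S_h = 280·7.73 = 2164.40
  stratum B: N_h·S_h = 1120·23.92 = 26790.40
Σ N_h S_h = 28954.80
n for stratum B = 465·26790.40/28954.80 = 430.241 → 430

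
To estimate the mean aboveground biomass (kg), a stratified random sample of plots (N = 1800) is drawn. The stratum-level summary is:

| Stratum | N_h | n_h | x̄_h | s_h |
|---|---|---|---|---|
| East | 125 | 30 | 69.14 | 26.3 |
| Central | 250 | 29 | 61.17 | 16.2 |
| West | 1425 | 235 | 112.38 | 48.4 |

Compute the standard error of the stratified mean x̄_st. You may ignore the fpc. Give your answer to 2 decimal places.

SE(x̄_st) ≈ 2.56

V̂(x̄_st) = Σ W_h² s_h²/n_h, with W_h = N_h/N and N = 1800:
  stratum East: (125/1800)²·26.3²/30 = 0.11119
  stratum Central: (250/1800)²·16.2²/29 = 0.174569
  stratum West: (1425/1800)²·48.4²/235 = 6.24752
V̂(x̄_st) = 6.53328
SE(x̄_st) = √6.53328 = 2.55603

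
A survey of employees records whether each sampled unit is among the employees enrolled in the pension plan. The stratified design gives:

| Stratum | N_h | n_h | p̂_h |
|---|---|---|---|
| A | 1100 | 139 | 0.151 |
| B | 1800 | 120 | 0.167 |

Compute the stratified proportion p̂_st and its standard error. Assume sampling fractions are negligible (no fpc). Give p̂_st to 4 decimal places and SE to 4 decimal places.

p̂_st ≈ 0.1609, SE ≈ 0.0242

N = 2900; stratum weights W_h = N_h/N.
p̂_st = Σ W_h p̂_h = (1100·0.151 + 1800·0.167)/2900 = 0.16093
V̂(p̂_st) = Σ W_h² p̂_h(1−p̂_h)/(n_h−1):
  stratum A: (1100/2900)²·0.151·0.849/138 = 0.000133658
  stratum B: (1800/2900)²·0.167·0.833/119 = 0.000450364
V̂(p̂_st) = 0.000584022; SE = √V̂ = 0.0241665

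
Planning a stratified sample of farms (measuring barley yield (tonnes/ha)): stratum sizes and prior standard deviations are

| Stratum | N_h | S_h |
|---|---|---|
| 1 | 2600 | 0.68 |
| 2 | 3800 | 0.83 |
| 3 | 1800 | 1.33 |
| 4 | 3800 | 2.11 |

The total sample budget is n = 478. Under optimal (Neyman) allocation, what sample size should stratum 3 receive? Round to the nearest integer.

75

Neyman allocation: n_h = n · N_h S_h / Σ N_i S_i, with n = 478.
  stratum 1: N_h·S_h = 2600·0.68 = 1768.00
  stratum 2: N_h·S_h = 3800·0.83 = 3154.00
  stratum 3: N_h·S_h = 1800·1.33 = 2394.00
  stratum 4: N_h·S_h = 3800·2.11 = 8018.00
Σ N_h S_h = 15334.00
n for stratum 3 = 478·2394.00/15334.00 = 74.627 → 75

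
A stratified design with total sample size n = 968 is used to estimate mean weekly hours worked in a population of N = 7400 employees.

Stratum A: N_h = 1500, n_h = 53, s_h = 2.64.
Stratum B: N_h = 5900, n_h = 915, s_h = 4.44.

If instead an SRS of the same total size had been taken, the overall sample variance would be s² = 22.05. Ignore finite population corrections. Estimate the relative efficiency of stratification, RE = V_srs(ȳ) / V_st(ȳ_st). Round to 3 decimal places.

RE ≈ 1.193

V̂(ȳ_st) = Σ W_h² s_h²/n_h, with W_h = N_h/N and N = 7400:
  stratum A: (1500/7400)²·2.64²/53 = 0.0054032
  stratum B: (5900/7400)²·4.44²/915 = 0.0136957
V_st = 0.0190989
V_srs = s²/n = 22.05/968 = 0.0227789
Relative efficiency = V_srs / V_st = 0.0227789/0.0190989 = 1.1927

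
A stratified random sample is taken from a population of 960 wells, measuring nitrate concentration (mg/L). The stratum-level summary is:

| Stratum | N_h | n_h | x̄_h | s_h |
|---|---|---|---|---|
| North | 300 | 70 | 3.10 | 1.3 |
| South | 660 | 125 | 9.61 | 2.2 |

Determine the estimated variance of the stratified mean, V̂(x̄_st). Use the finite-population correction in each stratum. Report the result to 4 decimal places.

V̂(x̄_st) ≈ 0.0166

V̂(x̄_st) = Σ W_h² (1 − n_h/N_h) s_h²/n_h, with W_h = N_h/N and N = 960:
  stratum North: (300/960)²·(1 − 70/300)·1.3²/70 = 0.00180757
  stratum South: (660/960)²·(1 − 125/660)·2.2²/125 = 0.0148351
V̂(x̄_st) = 0.0166427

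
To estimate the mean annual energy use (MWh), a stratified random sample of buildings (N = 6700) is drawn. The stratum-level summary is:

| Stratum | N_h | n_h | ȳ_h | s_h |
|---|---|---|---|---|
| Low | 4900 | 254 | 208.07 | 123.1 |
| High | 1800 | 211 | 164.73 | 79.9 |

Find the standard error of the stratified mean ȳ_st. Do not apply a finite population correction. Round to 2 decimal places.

SE(ȳ_st) ≈ 5.84

V̂(ȳ_st) = Σ W_h² s_h²/n_h, with W_h = N_h/N and N = 6700:
  stratum Low: (4900/6700)²·123.1²/254 = 31.9099
  stratum High: (1800/6700)²·79.9²/211 = 2.18377
V̂(ȳ_st) = 34.0936
SE(ȳ_st) = √34.0936 = 5.83898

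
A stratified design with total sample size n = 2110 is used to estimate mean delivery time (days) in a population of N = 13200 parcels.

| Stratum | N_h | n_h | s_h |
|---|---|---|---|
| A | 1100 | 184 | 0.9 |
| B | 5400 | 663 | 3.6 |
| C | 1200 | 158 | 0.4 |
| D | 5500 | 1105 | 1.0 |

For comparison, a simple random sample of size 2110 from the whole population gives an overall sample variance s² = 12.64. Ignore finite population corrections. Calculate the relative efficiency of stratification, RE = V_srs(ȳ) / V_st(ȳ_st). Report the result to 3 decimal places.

V̂(ȳ_st) = Σ W_h² s_h²/n_h, with W_h = N_h/N and N = 13200:
  stratum A: (1100/13200)²·0.9²/184 = 3.05707e-05
  stratum B: (5400/13200)²·3.6²/663 = 0.00327138
  stratum C: (1200/13200)²·0.4²/158 = 8.36908e-06
  stratum D: (5500/13200)²·1.0²/1105 = 0.000157114
V_st = 0.00346743
V_srs = s²/n = 12.64/2110 = 0.00599052
Relative efficiency = V_srs / V_st = 0.00599052/0.00346743 = 1.7277

RE ≈ 1.728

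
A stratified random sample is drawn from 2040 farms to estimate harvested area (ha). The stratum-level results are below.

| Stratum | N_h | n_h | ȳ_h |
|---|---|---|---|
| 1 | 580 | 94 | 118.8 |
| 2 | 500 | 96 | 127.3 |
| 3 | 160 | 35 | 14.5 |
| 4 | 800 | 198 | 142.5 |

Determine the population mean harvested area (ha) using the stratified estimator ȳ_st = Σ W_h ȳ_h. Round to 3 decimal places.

ȳ_st ≈ 121.997

N = Σ N_h = 2040. Stratum weights W_h = N_h/N.
ȳ_st = (580·118.8 + 500·127.3 + 160·14.5 + 800·142.5) / 2040 = 121.99706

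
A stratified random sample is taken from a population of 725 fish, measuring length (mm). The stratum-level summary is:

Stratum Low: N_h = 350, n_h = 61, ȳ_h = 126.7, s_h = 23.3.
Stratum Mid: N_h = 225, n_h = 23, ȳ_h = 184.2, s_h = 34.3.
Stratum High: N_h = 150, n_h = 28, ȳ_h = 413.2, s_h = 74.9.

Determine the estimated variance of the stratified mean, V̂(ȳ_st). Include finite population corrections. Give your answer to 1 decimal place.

V̂(ȳ_st) = Σ W_h² (1 − n_h/N_h) s_h²/n_h, with W_h = N_h/N and N = 725:
  stratum Low: (350/725)²·(1 − 61/350)·23.3²/61 = 1.71266
  stratum Mid: (225/725)²·(1 − 23/225)·34.3²/23 = 4.42301
  stratum High: (150/725)²·(1 − 28/150)·74.9²/28 = 6.97559
V̂(ȳ_st) = 13.1113

V̂(ȳ_st) ≈ 13.1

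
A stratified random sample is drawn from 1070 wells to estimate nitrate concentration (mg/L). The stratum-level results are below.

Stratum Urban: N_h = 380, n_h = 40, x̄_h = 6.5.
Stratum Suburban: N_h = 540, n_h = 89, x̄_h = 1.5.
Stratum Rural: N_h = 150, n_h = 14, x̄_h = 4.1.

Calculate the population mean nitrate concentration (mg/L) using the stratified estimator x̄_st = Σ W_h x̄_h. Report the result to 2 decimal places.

x̄_st ≈ 3.64

N = Σ N_h = 1070. Stratum weights W_h = N_h/N.
x̄_st = (380·6.5 + 540·1.5 + 150·4.1) / 1070 = 3.6402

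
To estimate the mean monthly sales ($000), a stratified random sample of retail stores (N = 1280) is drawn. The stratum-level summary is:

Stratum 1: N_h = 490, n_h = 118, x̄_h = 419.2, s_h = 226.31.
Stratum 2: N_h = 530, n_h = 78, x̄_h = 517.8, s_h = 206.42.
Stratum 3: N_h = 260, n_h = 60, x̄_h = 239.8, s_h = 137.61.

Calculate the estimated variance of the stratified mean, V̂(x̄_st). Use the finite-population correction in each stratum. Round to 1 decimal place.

V̂(x̄_st) ≈ 138.2

V̂(x̄_st) = Σ W_h² (1 − n_h/N_h) s_h²/n_h, with W_h = N_h/N and N = 1280:
  stratum 1: (490/1280)²·(1 − 118/490)·226.31²/118 = 48.2886
  stratum 2: (530/1280)²·(1 − 78/530)·206.42²/78 = 79.8736
  stratum 3: (260/1280)²·(1 − 60/260)·137.61²/60 = 10.0169
V̂(x̄_st) = 138.179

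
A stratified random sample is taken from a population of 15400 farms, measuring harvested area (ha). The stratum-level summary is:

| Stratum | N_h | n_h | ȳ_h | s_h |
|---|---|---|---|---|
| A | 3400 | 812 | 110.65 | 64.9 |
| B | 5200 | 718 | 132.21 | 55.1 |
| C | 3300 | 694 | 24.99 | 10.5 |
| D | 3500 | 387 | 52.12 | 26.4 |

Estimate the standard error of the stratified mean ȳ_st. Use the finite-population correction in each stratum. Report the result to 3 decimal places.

SE(ȳ_st) ≈ 0.835

V̂(ȳ_st) = Σ W_h² (1 − n_h/N_h) s_h²/n_h, with W_h = N_h/N and N = 15400:
  stratum A: (3400/15400)²·(1 − 812/3400)·64.9²/812 = 0.192458
  stratum B: (5200/15400)²·(1 − 718/5200)·55.1²/718 = 0.41554
  stratum C: (3300/15400)²·(1 − 694/3300)·10.5²/694 = 0.00576058
  stratum D: (3500/15400)²·(1 − 387/3500)·26.4²/387 = 0.0827375
V̂(ȳ_st) = 0.696495
SE(ȳ_st) = √0.696495 = 0.834563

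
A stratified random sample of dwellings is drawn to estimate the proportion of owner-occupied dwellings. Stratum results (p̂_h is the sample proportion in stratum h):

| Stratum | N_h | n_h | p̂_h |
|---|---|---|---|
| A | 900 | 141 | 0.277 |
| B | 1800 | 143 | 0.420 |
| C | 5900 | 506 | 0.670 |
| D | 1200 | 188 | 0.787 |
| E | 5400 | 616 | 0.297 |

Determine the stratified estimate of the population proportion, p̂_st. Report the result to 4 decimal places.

p̂_st ≈ 0.4938

N = 15200; stratum weights W_h = N_h/N.
p̂_st = Σ W_h p̂_h = (900·0.277 + 1800·0.420 + 5900·0.670 + 1200·0.787 + 5400·0.297)/15200 = 0.49385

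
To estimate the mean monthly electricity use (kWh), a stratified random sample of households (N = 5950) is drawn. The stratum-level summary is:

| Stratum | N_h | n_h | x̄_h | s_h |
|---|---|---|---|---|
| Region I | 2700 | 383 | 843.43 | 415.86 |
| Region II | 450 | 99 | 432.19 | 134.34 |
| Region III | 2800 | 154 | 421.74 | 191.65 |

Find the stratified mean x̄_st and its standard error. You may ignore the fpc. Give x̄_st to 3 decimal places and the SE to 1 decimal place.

x̄_st = Σ W_h x̄_h = (2700·843.43 + 450·432.19 + 2800·421.74)/5950 = 613.88546
V̂(x̄_st) = Σ W_h² s_h²/n_h, with W_h = N_h/N and N = 5950:
  stratum Region I: (2700/5950)²·415.86²/383 = 92.9799
  stratum Region II: (450/5950)²·134.34²/99 = 1.04272
  stratum Region III: (2800/5950)²·191.65²/154 = 52.8176
V̂(x̄_st) = 146.84
SE(x̄_st) = √146.84 = 12.1178

x̄_st ≈ 613.885, SE ≈ 12.1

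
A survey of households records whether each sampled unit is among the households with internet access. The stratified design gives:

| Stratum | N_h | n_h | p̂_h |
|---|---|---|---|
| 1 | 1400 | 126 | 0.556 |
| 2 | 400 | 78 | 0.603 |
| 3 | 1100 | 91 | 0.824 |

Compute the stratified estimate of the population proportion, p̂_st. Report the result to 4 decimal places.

N = 2900; stratum weights W_h = N_h/N.
p̂_st = Σ W_h p̂_h = (1400·0.556 + 400·0.603 + 1100·0.824)/2900 = 0.66414

p̂_st ≈ 0.6641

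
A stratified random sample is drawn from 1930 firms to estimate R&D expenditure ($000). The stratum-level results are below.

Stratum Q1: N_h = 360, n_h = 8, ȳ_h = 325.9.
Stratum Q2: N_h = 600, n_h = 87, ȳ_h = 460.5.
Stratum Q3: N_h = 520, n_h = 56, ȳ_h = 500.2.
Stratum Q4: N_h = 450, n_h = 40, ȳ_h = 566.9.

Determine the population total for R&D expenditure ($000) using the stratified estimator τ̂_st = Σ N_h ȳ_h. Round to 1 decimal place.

τ̂_st = Σ N_h ȳ_h = 360·325.9 + 600·460.5 + 520·500.2 + 450·566.9 = 908833.0

τ̂_st ≈ 908833.0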